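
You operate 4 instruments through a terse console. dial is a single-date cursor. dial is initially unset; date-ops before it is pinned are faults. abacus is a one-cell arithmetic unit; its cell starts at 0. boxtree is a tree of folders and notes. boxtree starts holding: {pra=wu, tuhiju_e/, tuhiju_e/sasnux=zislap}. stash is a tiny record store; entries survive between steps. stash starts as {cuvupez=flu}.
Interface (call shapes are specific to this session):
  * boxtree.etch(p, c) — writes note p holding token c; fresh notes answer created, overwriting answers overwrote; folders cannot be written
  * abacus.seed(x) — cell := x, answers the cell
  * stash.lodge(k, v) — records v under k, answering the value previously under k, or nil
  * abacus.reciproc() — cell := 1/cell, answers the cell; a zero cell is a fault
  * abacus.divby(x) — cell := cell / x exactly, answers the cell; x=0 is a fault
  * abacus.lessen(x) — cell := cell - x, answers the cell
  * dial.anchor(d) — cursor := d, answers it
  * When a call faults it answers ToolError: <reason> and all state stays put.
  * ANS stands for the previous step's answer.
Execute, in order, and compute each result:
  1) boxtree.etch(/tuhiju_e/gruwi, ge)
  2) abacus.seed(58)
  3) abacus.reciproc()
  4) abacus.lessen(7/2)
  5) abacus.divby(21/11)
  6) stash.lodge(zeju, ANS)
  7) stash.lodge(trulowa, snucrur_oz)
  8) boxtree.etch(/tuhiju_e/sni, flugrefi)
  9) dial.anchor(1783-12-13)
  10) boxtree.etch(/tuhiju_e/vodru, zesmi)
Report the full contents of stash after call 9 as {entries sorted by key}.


Answer: {cuvupez=flu, trulowa=snucrur_oz, zeju=-1111/609}

Derivation:
Do: etch[p: /tuhiju_e/gruwi; c: ge]
See: created
Do: seed[x: 58]
See: 58
Do: reciproc[]
See: 1/58
Do: lessen[x: 7/2]
See: -101/29
Do: divby[x: 21/11]
See: -1111/609
Do: lodge[k: zeju; v: ANS]
See: nil
Do: lodge[k: trulowa; v: snucrur_oz]
See: nil
Do: etch[p: /tuhiju_e/sni; c: flugrefi]
See: created
Do: anchor[d: 1783-12-13]
See: 1783-12-13
Do: etch[p: /tuhiju_e/vodru; c: zesmi]
See: created


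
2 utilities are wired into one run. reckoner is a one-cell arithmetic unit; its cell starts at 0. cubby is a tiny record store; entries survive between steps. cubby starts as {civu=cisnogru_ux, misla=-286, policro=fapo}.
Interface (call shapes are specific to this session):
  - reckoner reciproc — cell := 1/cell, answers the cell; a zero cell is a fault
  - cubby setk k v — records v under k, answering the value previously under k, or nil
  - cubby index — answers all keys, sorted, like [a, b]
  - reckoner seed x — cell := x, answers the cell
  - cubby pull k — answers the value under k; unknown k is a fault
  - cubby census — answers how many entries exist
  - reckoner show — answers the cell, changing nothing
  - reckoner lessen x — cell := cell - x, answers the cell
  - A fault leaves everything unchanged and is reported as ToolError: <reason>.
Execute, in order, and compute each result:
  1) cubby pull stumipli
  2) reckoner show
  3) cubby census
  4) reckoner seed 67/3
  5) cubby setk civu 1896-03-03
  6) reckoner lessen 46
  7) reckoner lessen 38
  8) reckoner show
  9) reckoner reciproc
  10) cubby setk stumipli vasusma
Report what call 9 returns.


·→ cubby pull(k=stumipli)
·← ToolError: no such key stumipli
·→ reckoner show()
·← 0
·→ cubby census()
·← 3
·→ reckoner seed(x=67/3)
·← 67/3
·→ cubby setk(k=civu, v=1896-03-03)
·← cisnogru_ux
·→ reckoner lessen(x=46)
·← -71/3
·→ reckoner lessen(x=38)
·← -185/3
·→ reckoner show()
·← -185/3
·→ reckoner reciproc()
·← -3/185
·→ cubby setk(k=stumipli, v=vasusma)
·← nil

Answer: -3/185


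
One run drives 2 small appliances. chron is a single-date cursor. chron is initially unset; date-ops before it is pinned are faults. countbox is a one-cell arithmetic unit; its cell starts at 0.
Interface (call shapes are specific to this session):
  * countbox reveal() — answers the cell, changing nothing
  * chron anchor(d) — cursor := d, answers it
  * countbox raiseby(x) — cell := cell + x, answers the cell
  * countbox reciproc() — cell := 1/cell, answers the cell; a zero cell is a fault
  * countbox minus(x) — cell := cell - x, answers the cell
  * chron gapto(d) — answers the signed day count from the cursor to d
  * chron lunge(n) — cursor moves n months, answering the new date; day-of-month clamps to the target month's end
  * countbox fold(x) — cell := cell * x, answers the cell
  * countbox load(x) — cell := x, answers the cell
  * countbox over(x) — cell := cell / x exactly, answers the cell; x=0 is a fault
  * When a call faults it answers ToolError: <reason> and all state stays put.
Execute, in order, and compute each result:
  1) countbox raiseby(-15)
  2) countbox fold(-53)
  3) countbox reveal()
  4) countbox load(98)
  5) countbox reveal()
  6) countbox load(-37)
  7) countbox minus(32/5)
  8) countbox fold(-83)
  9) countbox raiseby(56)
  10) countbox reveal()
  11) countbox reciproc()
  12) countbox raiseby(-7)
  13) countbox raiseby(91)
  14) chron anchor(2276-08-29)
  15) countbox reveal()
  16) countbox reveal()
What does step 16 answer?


Answer: 1536449/18291

Derivation:
% countbox raiseby(x='-15') ~> -15
% countbox fold(x='-53') ~> 795
% countbox reveal() ~> 795
% countbox load(x='98') ~> 98
% countbox reveal() ~> 98
% countbox load(x='-37') ~> -37
% countbox minus(x='32/5') ~> -217/5
% countbox fold(x='-83') ~> 18011/5
% countbox raiseby(x='56') ~> 18291/5
% countbox reveal() ~> 18291/5
% countbox reciproc() ~> 5/18291
% countbox raiseby(x='-7') ~> -128032/18291
% countbox raiseby(x='91') ~> 1536449/18291
% chron anchor(d='2276-08-29') ~> 2276-08-29
% countbox reveal() ~> 1536449/18291
% countbox reveal() ~> 1536449/18291


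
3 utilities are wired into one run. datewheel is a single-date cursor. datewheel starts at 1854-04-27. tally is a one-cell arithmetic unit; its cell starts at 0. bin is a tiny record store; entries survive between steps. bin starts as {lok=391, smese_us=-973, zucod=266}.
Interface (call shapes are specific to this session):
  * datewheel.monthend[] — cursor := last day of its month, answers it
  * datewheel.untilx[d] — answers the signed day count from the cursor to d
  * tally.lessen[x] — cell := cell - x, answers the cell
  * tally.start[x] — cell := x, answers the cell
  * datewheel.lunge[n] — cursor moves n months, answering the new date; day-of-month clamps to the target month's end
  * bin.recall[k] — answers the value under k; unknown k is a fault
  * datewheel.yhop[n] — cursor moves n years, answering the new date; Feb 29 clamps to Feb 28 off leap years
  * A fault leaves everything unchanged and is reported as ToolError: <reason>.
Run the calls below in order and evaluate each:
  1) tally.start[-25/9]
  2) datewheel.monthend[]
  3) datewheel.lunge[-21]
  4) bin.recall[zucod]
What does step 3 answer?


Answer: 1852-07-30

Derivation:
;; tally.start(x→-25/9) == -25/9
;; datewheel.monthend() == 1854-04-30
;; datewheel.lunge(n→-21) == 1852-07-30
;; bin.recall(k→zucod) == 266


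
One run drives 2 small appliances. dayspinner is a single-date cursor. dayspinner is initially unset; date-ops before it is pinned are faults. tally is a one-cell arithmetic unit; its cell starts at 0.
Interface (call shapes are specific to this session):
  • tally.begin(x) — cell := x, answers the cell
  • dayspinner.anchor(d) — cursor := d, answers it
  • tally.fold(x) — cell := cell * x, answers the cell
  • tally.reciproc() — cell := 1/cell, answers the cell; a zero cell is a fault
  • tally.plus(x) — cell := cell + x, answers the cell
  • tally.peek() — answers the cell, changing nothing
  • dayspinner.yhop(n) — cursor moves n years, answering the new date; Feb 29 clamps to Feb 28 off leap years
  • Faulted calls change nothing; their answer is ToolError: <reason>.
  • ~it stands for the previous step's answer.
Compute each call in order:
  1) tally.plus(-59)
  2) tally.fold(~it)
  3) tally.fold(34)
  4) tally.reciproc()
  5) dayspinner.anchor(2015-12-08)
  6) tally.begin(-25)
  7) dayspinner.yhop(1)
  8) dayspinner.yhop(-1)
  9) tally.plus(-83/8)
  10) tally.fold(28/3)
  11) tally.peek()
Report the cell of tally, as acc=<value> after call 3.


Answer: acc=118354

Derivation:
[in] tally.plus x: -59
[out] -59
[in] tally.fold x: ~it
[out] 3481
[in] tally.fold x: 34
[out] 118354
[in] tally.reciproc
[out] 1/118354
[in] dayspinner.anchor d: 2015-12-08
[out] 2015-12-08
[in] tally.begin x: -25
[out] -25
[in] dayspinner.yhop n: 1
[out] 2016-12-08
[in] dayspinner.yhop n: -1
[out] 2015-12-08
[in] tally.plus x: -83/8
[out] -283/8
[in] tally.fold x: 28/3
[out] -1981/6
[in] tally.peek
[out] -1981/6


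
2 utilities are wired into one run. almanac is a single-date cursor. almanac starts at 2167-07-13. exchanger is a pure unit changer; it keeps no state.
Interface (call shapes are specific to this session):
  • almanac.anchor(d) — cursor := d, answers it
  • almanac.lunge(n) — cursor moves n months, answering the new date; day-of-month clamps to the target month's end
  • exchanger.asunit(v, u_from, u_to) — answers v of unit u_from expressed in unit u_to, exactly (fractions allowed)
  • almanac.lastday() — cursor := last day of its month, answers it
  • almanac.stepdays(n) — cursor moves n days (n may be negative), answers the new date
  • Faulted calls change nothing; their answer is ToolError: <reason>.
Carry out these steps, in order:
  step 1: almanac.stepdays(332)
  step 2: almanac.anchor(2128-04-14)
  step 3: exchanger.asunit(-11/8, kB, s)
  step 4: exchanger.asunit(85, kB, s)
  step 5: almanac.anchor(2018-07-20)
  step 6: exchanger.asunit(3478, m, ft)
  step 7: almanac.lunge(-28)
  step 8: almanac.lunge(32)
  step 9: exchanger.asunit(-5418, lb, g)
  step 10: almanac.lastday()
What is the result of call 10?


-- almanac.stepdays(n: 332) == 2168-06-09
-- almanac.anchor(d: 2128-04-14) == 2128-04-14
-- exchanger.asunit(v: -11/8, u_from: kB, u_to: s) == ToolError: incompatible units
-- exchanger.asunit(v: 85, u_from: kB, u_to: s) == ToolError: incompatible units
-- almanac.anchor(d: 2018-07-20) == 2018-07-20
-- exchanger.asunit(v: 3478, u_from: m, u_to: ft) == 4347500/381
-- almanac.lunge(n: -28) == 2016-03-20
-- almanac.lunge(n: 32) == 2018-11-20
-- exchanger.asunit(v: -5418, u_from: lb, u_to: g) == -122878173033/50000
-- almanac.lastday() == 2018-11-30

Answer: 2018-11-30


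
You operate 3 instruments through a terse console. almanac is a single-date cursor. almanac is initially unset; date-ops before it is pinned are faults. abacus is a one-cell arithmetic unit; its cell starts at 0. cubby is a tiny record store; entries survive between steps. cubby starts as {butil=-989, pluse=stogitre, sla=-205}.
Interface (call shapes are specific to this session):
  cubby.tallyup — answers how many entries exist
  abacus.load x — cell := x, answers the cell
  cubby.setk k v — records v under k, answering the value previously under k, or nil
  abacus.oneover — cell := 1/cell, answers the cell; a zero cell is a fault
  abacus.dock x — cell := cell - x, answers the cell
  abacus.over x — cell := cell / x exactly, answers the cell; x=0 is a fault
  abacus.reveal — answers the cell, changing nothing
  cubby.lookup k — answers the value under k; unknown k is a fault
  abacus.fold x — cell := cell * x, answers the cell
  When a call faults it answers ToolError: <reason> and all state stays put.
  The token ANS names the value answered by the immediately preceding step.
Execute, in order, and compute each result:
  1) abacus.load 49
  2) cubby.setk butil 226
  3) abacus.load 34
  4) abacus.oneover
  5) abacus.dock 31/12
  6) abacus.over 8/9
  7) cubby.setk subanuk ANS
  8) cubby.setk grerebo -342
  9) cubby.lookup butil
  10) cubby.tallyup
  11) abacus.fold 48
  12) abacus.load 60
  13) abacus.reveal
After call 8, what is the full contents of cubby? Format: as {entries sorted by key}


Answer: {butil=226, grerebo=-342, pluse=stogitre, sla=-205, subanuk=-1563/544}

Derivation:
>>> load x: 49
[out] 49
>>> setk k: butil v: 226
[out] -989
>>> load x: 34
[out] 34
>>> oneover
[out] 1/34
>>> dock x: 31/12
[out] -521/204
>>> over x: 8/9
[out] -1563/544
>>> setk k: subanuk v: ANS
[out] nil
>>> setk k: grerebo v: -342
[out] nil
>>> lookup k: butil
[out] 226
>>> tallyup
[out] 5
>>> fold x: 48
[out] -4689/34
>>> load x: 60
[out] 60
>>> reveal
[out] 60


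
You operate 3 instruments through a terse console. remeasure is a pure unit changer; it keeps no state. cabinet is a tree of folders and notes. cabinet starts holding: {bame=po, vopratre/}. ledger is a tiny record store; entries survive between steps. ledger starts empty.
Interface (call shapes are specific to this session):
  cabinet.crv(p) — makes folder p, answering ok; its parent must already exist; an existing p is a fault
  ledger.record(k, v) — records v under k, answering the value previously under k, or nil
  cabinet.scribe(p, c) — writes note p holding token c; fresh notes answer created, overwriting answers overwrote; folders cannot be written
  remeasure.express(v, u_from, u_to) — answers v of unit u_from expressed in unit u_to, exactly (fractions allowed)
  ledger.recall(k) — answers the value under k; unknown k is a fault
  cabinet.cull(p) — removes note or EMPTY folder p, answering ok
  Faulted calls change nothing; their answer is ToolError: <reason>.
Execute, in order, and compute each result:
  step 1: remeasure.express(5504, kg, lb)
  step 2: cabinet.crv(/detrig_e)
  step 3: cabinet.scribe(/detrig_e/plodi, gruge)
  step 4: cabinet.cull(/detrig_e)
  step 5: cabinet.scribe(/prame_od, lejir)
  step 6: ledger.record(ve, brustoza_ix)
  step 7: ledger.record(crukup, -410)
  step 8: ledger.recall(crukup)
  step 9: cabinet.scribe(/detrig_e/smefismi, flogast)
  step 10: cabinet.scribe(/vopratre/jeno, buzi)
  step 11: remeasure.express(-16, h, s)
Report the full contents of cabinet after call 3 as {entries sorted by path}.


Do: remeasure.express[v: 5504; u_from: kg; u_to: lb]
See: 550400000000/45359237
Do: cabinet.crv[p: /detrig_e]
See: ok
Do: cabinet.scribe[p: /detrig_e/plodi; c: gruge]
See: created
Do: cabinet.cull[p: /detrig_e]
See: ToolError: not empty
Do: cabinet.scribe[p: /prame_od; c: lejir]
See: created
Do: ledger.record[k: ve; v: brustoza_ix]
See: nil
Do: ledger.record[k: crukup; v: -410]
See: nil
Do: ledger.recall[k: crukup]
See: -410
Do: cabinet.scribe[p: /detrig_e/smefismi; c: flogast]
See: created
Do: cabinet.scribe[p: /vopratre/jeno; c: buzi]
See: created
Do: remeasure.express[v: -16; u_from: h; u_to: s]
See: -57600

Answer: {bame=po, detrig_e/, detrig_e/plodi=gruge, vopratre/}


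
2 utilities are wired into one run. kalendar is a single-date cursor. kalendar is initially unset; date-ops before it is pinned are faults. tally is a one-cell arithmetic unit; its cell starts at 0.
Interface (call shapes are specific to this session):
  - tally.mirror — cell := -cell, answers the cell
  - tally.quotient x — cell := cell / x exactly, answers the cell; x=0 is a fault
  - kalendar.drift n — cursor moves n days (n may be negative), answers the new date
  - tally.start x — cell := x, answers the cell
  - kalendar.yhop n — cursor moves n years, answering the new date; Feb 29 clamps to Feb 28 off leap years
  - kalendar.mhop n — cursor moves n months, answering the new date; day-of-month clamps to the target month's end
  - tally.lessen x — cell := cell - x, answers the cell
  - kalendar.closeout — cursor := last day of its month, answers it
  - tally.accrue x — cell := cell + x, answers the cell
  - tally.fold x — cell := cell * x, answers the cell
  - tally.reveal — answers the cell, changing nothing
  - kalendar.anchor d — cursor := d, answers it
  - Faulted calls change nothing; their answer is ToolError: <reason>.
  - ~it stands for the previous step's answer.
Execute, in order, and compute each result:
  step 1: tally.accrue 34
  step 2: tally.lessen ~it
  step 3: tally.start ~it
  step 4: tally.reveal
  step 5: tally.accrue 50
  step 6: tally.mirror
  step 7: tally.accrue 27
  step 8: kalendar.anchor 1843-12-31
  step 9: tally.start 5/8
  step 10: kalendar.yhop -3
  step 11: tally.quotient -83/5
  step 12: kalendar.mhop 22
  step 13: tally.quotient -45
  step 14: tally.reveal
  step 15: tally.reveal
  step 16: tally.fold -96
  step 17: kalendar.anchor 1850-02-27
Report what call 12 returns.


→ tally.accrue(x: 34)
← 34
→ tally.lessen(x: ~it)
← 0
→ tally.start(x: ~it)
← 0
→ tally.reveal()
← 0
→ tally.accrue(x: 50)
← 50
→ tally.mirror()
← -50
→ tally.accrue(x: 27)
← -23
→ kalendar.anchor(d: 1843-12-31)
← 1843-12-31
→ tally.start(x: 5/8)
← 5/8
→ kalendar.yhop(n: -3)
← 1840-12-31
→ tally.quotient(x: -83/5)
← -25/664
→ kalendar.mhop(n: 22)
← 1842-10-31
→ tally.quotient(x: -45)
← 5/5976
→ tally.reveal()
← 5/5976
→ tally.reveal()
← 5/5976
→ tally.fold(x: -96)
← -20/249
→ kalendar.anchor(d: 1850-02-27)
← 1850-02-27

Answer: 1842-10-31


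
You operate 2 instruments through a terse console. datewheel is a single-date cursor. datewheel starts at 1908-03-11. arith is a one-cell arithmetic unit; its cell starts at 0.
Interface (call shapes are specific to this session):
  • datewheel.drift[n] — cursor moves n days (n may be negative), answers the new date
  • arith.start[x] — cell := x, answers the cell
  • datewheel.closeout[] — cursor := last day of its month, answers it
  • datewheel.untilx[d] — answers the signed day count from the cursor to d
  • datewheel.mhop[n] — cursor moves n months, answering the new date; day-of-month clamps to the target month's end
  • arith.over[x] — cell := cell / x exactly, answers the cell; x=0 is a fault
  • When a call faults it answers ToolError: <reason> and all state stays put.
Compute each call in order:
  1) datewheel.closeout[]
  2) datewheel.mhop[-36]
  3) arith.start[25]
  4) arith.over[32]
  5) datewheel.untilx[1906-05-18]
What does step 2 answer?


>>> datewheel.closeout
= 1908-03-31
>>> datewheel.mhop n→-36
= 1905-03-31
>>> arith.start x→25
= 25
>>> arith.over x→32
= 25/32
>>> datewheel.untilx d→1906-05-18
= 413

Answer: 1905-03-31


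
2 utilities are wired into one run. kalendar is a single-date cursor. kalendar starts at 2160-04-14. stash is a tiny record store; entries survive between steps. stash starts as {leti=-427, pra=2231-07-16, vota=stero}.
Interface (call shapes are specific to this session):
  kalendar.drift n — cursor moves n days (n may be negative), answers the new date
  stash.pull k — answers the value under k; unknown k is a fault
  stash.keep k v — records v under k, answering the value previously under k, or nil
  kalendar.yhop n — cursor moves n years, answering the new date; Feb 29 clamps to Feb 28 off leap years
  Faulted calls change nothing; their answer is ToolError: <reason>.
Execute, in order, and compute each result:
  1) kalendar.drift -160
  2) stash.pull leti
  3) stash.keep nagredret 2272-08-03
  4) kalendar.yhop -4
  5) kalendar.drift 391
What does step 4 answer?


Answer: 2155-11-06

Derivation:
I run kalendar.drift passing n: -160, — result: 2159-11-06.
I run stash.pull passing k: leti, yielding -427.
Using stash.keep passing k: nagredret, v: 2272-08-03: nil.
Next I call kalendar.yhop passing n: -4, which returns 2155-11-06.
I invoke kalendar.drift passing n: 391, → 2156-12-01.


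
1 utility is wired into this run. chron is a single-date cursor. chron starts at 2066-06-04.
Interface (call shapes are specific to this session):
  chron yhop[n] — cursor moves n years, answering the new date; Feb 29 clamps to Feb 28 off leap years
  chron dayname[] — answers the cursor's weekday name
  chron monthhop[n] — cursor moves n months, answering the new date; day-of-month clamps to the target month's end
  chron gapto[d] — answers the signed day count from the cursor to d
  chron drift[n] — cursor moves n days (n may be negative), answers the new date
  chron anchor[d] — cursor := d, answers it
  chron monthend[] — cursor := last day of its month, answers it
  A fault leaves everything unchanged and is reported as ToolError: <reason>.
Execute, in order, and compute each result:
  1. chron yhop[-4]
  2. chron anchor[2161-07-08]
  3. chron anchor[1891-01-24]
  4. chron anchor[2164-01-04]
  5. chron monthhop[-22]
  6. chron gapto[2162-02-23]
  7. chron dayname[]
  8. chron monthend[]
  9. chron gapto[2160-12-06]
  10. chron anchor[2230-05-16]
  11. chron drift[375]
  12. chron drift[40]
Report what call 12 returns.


Answer: 2231-07-05

Derivation:
·→ chron yhop(n→-4)
·← 2062-06-04
·→ chron anchor(d→2161-07-08)
·← 2161-07-08
·→ chron anchor(d→1891-01-24)
·← 1891-01-24
·→ chron anchor(d→2164-01-04)
·← 2164-01-04
·→ chron monthhop(n→-22)
·← 2162-03-04
·→ chron gapto(d→2162-02-23)
·← -9
·→ chron dayname()
·← Thursday
·→ chron monthend()
·← 2162-03-31
·→ chron gapto(d→2160-12-06)
·← -480
·→ chron anchor(d→2230-05-16)
·← 2230-05-16
·→ chron drift(n→375)
·← 2231-05-26
·→ chron drift(n→40)
·← 2231-07-05


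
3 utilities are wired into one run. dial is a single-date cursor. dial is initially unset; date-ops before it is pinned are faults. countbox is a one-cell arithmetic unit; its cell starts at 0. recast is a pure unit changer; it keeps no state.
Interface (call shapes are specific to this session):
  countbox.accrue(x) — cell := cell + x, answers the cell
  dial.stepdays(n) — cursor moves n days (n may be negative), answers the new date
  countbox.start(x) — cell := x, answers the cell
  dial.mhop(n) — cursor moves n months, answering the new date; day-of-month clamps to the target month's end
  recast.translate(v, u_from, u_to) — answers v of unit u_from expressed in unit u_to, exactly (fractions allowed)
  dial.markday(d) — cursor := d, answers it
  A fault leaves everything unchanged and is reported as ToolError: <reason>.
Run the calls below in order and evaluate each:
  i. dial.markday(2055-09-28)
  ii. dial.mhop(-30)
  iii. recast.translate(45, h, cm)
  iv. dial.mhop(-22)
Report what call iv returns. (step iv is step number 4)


Invoking dial.markday(d=2055-09-28), which returns 2055-09-28.
I try dial.mhop(n=-30): 2053-03-28.
I invoke recast.translate(v=45, u_from=h, u_to=cm): ToolError: incompatible units.
I invoke dial.mhop(n=-22): 2051-05-28.

Answer: 2051-05-28


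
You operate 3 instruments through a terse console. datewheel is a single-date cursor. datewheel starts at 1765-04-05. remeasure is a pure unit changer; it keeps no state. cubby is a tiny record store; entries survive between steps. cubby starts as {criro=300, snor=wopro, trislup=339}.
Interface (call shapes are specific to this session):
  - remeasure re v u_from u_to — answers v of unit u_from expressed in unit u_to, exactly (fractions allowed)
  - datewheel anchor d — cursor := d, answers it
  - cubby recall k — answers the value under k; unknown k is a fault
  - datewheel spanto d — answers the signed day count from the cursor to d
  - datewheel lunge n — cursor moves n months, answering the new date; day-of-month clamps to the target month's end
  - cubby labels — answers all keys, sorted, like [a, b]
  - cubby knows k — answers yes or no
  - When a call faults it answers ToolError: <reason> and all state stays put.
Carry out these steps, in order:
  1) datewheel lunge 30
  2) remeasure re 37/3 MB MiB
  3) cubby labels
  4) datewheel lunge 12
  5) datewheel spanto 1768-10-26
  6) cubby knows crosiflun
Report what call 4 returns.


I call datewheel lunge with n: 30, and get 1767-10-05.
I use remeasure re with v: 37/3, u_from: MB, u_to: MiB, which returns 578125/49152.
I try cubby labels(), which returns [criro, snor, trislup].
Invoking datewheel lunge with n: 12, → 1768-10-05.
I call datewheel spanto with d: 1768-10-26, — result: 21.
Invoking cubby knows with k: crosiflun, and see no.

Answer: 1768-10-05


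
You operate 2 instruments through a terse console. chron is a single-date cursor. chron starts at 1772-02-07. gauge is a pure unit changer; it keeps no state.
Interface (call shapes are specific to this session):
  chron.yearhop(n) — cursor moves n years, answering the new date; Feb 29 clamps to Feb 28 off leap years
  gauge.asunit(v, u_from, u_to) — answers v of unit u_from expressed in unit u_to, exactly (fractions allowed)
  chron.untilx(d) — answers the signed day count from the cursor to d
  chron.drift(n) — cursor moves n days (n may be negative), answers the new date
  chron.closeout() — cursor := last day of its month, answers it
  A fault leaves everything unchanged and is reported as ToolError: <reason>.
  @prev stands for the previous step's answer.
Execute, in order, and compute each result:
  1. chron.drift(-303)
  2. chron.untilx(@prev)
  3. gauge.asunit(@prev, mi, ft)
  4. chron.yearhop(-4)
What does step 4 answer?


;; 1. chron.drift(-303) == 1771-04-10
;; 2. chron.untilx(@prev) == 0
;; 3. gauge.asunit(@prev, mi, ft) == 0
;; 4. chron.yearhop(-4) == 1767-04-10

Answer: 1767-04-10


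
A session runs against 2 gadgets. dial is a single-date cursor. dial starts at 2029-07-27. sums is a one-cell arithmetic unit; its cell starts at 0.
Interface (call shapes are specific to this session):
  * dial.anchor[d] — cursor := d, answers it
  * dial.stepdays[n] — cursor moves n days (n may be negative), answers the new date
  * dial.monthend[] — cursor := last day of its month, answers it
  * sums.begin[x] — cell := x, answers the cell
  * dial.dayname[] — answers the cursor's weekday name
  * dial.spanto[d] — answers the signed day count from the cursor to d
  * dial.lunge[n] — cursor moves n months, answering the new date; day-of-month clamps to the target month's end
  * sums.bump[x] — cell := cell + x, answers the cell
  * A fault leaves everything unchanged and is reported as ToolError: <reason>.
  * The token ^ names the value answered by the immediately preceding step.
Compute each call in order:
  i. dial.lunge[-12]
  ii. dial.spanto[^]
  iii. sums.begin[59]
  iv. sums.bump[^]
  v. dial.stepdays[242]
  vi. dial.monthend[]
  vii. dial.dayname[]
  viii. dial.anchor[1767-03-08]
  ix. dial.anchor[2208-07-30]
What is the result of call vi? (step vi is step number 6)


Answer: 2029-03-31

Derivation:
// 1. dial.lunge(n: -12) == 2028-07-27
// 2. dial.spanto(d: ^) == 0
// 3. sums.begin(x: 59) == 59
// 4. sums.bump(x: ^) == 118
// 5. dial.stepdays(n: 242) == 2029-03-26
// 6. dial.monthend() == 2029-03-31
// 7. dial.dayname() == Saturday
// 8. dial.anchor(d: 1767-03-08) == 1767-03-08
// 9. dial.anchor(d: 2208-07-30) == 2208-07-30


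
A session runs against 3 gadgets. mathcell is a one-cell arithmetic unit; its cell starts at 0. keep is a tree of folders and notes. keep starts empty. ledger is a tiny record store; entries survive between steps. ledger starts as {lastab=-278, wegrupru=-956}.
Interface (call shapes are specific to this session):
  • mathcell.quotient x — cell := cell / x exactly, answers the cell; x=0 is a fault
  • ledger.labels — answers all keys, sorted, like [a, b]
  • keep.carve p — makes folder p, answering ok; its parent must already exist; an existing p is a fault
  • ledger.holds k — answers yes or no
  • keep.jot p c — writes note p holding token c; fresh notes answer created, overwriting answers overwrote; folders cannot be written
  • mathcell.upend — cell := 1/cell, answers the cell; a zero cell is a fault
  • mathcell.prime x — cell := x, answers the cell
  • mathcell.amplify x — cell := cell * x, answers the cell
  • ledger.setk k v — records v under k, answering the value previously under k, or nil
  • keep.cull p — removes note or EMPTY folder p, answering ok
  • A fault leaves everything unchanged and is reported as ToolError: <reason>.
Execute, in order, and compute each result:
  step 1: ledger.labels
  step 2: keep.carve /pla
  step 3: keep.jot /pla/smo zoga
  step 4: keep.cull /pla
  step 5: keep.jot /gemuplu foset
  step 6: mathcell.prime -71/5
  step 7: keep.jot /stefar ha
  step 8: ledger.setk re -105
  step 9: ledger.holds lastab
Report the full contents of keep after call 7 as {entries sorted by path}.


Answer: {gemuplu=foset, pla/, pla/smo=zoga, stefar=ha}

Derivation:
→ ledger.labels()
← [lastab, wegrupru]
→ keep.carve(p: /pla)
← ok
→ keep.jot(p: /pla/smo, c: zoga)
← created
→ keep.cull(p: /pla)
← ToolError: not empty
→ keep.jot(p: /gemuplu, c: foset)
← created
→ mathcell.prime(x: -71/5)
← -71/5
→ keep.jot(p: /stefar, c: ha)
← created
→ ledger.setk(k: re, v: -105)
← nil
→ ledger.holds(k: lastab)
← yes


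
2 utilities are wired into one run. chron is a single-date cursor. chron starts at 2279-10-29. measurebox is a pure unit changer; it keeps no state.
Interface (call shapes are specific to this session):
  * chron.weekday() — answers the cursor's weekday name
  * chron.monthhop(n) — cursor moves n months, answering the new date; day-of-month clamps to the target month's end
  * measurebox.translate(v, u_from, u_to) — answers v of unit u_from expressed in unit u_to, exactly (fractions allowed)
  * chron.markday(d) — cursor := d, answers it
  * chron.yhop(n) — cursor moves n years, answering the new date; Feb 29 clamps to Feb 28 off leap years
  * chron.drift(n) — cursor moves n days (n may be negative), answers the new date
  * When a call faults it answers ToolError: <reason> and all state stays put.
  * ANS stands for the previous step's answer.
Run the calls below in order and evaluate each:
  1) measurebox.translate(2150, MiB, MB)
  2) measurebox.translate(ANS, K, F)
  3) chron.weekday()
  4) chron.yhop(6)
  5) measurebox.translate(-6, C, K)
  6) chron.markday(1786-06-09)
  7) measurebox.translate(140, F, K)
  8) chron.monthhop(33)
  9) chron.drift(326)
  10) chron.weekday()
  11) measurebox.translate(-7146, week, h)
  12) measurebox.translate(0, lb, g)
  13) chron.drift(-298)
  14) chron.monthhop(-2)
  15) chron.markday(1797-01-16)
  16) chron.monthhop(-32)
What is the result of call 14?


==> measurebox.translate(v=2150, u_from=MiB, u_to=MB)
<== 1409024/625
==> measurebox.translate(v=ANS, u_from=K, u_to=F)
<== 44978989/12500
==> chron.weekday()
<== Wednesday
==> chron.yhop(n=6)
<== 2285-10-29
==> measurebox.translate(v=-6, u_from=C, u_to=K)
<== 5343/20
==> chron.markday(d=1786-06-09)
<== 1786-06-09
==> measurebox.translate(v=140, u_from=F, u_to=K)
<== 6663/20
==> chron.monthhop(n=33)
<== 1789-03-09
==> chron.drift(n=326)
<== 1790-01-29
==> chron.weekday()
<== Friday
==> measurebox.translate(v=-7146, u_from=week, u_to=h)
<== -1200528
==> measurebox.translate(v=0, u_from=lb, u_to=g)
<== 0
==> chron.drift(n=-298)
<== 1789-04-06
==> chron.monthhop(n=-2)
<== 1789-02-06
==> chron.markday(d=1797-01-16)
<== 1797-01-16
==> chron.monthhop(n=-32)
<== 1794-05-16

Answer: 1789-02-06


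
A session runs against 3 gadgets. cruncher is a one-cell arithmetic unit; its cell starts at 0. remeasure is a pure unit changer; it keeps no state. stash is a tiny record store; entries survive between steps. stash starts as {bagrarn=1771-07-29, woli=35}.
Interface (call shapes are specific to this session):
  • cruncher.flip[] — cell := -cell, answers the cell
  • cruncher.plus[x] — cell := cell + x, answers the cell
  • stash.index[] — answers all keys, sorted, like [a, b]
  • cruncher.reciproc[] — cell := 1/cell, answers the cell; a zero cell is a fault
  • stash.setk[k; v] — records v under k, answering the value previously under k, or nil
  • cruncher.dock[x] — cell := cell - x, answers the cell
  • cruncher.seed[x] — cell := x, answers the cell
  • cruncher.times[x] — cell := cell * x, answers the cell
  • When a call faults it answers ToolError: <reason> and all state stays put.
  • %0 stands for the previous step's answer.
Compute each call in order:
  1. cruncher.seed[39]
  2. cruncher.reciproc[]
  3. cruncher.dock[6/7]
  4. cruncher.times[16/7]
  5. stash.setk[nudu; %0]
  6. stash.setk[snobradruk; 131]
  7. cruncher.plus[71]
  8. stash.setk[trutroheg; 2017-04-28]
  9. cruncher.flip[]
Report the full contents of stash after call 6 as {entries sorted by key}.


[in] cruncher.seed x→39
  39
[in] cruncher.reciproc
  1/39
[in] cruncher.dock x→6/7
  -227/273
[in] cruncher.times x→16/7
  -3632/1911
[in] stash.setk k→nudu v→%0
  nil
[in] stash.setk k→snobradruk v→131
  nil
[in] cruncher.plus x→71
  132049/1911
[in] stash.setk k→trutroheg v→2017-04-28
  nil
[in] cruncher.flip
  -132049/1911

Answer: {bagrarn=1771-07-29, nudu=-3632/1911, snobradruk=131, woli=35}


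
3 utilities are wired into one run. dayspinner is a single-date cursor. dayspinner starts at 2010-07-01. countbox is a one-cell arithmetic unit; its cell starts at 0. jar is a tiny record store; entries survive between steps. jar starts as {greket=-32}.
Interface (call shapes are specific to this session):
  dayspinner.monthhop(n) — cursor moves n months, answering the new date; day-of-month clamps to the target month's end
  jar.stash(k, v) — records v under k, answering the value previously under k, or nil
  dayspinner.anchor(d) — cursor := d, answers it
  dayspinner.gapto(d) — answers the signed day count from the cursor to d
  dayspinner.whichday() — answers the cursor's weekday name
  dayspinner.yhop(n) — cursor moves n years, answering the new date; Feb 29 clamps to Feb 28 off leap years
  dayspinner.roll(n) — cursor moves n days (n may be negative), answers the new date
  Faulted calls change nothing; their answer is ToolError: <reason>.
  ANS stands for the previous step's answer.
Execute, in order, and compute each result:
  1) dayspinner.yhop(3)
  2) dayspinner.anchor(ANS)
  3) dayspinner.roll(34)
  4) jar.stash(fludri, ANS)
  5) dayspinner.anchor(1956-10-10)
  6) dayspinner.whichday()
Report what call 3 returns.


Answer: 2013-08-04

Derivation:
Next I call dayspinner.yhop using n: 3, which returns 2013-07-01.
I try dayspinner.anchor using d: ANS, — result: 2013-07-01.
I invoke dayspinner.roll using n: 34, and observe 2013-08-04.
Now I run jar.stash using k: fludri, v: ANS, → nil.
Now I run dayspinner.anchor using d: 1956-10-10, and get 1956-10-10.
I use dayspinner.whichday(), yielding Wednesday.


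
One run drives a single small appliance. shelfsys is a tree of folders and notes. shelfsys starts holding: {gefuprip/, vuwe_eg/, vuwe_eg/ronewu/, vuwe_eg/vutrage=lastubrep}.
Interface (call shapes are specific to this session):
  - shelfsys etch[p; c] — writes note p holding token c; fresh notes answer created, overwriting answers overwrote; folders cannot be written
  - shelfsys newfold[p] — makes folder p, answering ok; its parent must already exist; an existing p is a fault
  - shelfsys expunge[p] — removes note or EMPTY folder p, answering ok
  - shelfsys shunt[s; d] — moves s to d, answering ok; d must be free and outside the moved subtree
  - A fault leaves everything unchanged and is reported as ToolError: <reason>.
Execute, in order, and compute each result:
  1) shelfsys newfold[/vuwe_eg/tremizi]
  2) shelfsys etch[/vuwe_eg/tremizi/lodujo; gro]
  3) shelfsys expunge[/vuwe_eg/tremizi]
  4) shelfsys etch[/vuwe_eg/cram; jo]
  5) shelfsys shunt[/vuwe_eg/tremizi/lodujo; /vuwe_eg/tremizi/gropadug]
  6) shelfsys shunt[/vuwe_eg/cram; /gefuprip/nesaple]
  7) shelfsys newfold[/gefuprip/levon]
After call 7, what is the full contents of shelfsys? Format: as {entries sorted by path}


·→ shelfsys newfold(p=/vuwe_eg/tremizi)
·← ok
·→ shelfsys etch(p=/vuwe_eg/tremizi/lodujo, c=gro)
·← created
·→ shelfsys expunge(p=/vuwe_eg/tremizi)
·← ToolError: not empty
·→ shelfsys etch(p=/vuwe_eg/cram, c=jo)
·← created
·→ shelfsys shunt(s=/vuwe_eg/tremizi/lodujo, d=/vuwe_eg/tremizi/gropadug)
·← ok
·→ shelfsys shunt(s=/vuwe_eg/cram, d=/gefuprip/nesaple)
·← ok
·→ shelfsys newfold(p=/gefuprip/levon)
·← ok

Answer: {gefuprip/, gefuprip/levon/, gefuprip/nesaple=jo, vuwe_eg/, vuwe_eg/ronewu/, vuwe_eg/tremizi/, vuwe_eg/tremizi/gropadug=gro, vuwe_eg/vutrage=lastubrep}


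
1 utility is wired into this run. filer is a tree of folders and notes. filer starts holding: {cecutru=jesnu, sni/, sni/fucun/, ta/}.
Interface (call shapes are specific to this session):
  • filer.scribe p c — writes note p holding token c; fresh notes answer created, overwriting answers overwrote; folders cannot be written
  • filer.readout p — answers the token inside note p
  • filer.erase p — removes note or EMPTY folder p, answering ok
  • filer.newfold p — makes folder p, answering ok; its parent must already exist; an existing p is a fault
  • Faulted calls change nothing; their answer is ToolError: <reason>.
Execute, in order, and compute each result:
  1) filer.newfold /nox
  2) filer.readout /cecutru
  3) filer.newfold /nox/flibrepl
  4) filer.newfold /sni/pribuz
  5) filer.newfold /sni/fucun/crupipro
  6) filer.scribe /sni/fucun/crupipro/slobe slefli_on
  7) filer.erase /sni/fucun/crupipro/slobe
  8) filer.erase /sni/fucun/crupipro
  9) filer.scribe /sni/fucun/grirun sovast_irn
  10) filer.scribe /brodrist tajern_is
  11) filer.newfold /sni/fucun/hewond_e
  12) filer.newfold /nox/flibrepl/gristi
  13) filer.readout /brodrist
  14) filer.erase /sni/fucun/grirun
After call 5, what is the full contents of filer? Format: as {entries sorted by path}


// 1. filer.newfold(p=/nox) -> ok
// 2. filer.readout(p=/cecutru) -> jesnu
// 3. filer.newfold(p=/nox/flibrepl) -> ok
// 4. filer.newfold(p=/sni/pribuz) -> ok
// 5. filer.newfold(p=/sni/fucun/crupipro) -> ok
// 6. filer.scribe(p=/sni/fucun/crupipro/slobe, c=slefli_on) -> created
// 7. filer.erase(p=/sni/fucun/crupipro/slobe) -> ok
// 8. filer.erase(p=/sni/fucun/crupipro) -> ok
// 9. filer.scribe(p=/sni/fucun/grirun, c=sovast_irn) -> created
// 10. filer.scribe(p=/brodrist, c=tajern_is) -> created
// 11. filer.newfold(p=/sni/fucun/hewond_e) -> ok
// 12. filer.newfold(p=/nox/flibrepl/gristi) -> ok
// 13. filer.readout(p=/brodrist) -> tajern_is
// 14. filer.erase(p=/sni/fucun/grirun) -> ok

Answer: {cecutru=jesnu, nox/, nox/flibrepl/, sni/, sni/fucun/, sni/fucun/crupipro/, sni/pribuz/, ta/}


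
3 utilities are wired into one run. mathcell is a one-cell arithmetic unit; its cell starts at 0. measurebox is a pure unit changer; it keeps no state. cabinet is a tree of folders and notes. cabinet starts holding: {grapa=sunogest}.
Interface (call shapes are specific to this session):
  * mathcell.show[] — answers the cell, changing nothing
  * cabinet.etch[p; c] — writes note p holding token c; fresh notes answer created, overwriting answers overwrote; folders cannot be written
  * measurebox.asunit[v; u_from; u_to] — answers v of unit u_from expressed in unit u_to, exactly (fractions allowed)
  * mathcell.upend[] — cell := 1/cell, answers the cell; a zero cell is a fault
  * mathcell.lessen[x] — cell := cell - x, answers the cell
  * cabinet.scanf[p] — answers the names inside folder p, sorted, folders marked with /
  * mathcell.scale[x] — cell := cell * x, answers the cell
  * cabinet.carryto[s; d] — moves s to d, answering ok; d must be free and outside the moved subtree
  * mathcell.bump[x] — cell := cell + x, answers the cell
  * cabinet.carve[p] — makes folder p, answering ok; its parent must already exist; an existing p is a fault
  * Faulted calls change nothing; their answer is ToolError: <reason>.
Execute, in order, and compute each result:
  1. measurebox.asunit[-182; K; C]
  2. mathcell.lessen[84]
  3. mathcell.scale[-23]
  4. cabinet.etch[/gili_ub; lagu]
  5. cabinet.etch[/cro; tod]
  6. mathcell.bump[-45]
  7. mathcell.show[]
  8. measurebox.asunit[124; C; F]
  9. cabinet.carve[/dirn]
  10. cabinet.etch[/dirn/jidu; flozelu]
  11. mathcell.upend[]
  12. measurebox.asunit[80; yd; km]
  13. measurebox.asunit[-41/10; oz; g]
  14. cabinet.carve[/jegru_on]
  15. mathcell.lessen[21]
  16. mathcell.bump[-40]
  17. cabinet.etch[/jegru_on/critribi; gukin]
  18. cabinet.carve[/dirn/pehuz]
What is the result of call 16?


Answer: -115106/1887

Derivation:
==> asunit(-182, K, C)
<== -9103/20
==> lessen(84)
<== -84
==> scale(-23)
<== 1932
==> etch(/gili_ub, lagu)
<== created
==> etch(/cro, tod)
<== created
==> bump(-45)
<== 1887
==> show()
<== 1887
==> asunit(124, C, F)
<== 1276/5
==> carve(/dirn)
<== ok
==> etch(/dirn/jidu, flozelu)
<== created
==> upend()
<== 1/1887
==> asunit(80, yd, km)
<== 1143/15625
==> asunit(-41/10, oz, g)
<== -1859728717/16000000
==> carve(/jegru_on)
<== ok
==> lessen(21)
<== -39626/1887
==> bump(-40)
<== -115106/1887
==> etch(/jegru_on/critribi, gukin)
<== created
==> carve(/dirn/pehuz)
<== ok
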